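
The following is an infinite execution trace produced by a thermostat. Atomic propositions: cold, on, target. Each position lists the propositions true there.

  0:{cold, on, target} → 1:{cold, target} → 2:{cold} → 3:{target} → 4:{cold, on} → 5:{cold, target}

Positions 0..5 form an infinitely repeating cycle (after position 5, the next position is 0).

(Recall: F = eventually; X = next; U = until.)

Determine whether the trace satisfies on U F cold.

Yes

Walking from position 0: F cold first holds at position 0, and on holds at every earlier position along the way, so on U F cold holds.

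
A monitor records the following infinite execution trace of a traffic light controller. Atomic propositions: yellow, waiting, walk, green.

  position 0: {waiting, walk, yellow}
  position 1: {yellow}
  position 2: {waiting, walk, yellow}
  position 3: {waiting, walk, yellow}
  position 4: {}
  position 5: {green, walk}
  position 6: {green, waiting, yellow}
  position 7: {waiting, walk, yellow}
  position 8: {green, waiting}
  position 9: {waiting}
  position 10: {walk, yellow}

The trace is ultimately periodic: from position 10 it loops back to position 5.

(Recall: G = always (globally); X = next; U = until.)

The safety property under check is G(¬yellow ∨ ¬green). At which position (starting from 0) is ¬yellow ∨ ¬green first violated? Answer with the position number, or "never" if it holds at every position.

Check ¬yellow ∨ ¬green at each position in order: 0 ✓, 1 ✓, 2 ✓, 3 ✓, 4 ✓, 5 ✓.
At position 6 the labels are {green, waiting, yellow}, so ¬yellow ∨ ¬green is false there. This is the first violation.

6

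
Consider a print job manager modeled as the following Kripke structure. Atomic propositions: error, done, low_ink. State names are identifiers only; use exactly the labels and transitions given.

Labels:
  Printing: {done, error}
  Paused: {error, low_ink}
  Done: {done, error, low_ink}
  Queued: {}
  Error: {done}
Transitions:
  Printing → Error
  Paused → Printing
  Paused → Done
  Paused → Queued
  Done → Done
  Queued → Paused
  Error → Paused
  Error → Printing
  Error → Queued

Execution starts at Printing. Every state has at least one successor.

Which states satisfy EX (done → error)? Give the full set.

States satisfying done → error: {Printing, Paused, Done, Queued}.
States satisfying EX (done → error): {Paused, Done, Queued, Error}.

{Paused, Done, Queued, Error}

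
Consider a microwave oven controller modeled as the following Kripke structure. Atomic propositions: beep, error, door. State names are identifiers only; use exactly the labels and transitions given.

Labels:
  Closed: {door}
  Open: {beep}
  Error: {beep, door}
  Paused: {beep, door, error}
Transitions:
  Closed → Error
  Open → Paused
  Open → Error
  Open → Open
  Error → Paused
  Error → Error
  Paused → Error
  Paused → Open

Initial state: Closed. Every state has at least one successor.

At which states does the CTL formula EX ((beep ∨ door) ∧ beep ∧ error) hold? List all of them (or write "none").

States satisfying (beep ∨ door) ∧ beep ∧ error: {Paused}.
States satisfying EX ((beep ∨ door) ∧ beep ∧ error): {Open, Error}.

{Open, Error}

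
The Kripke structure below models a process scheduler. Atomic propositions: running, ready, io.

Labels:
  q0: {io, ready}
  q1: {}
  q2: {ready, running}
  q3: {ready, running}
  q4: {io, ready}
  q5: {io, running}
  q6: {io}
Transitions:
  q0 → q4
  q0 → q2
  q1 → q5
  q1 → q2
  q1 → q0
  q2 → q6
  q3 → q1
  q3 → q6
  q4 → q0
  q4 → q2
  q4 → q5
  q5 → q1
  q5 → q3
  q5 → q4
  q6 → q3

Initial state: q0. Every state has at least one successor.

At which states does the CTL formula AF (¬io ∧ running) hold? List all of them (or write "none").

States satisfying ¬io ∧ running: {q2, q3}.
States satisfying AF (¬io ∧ running): {q2, q3, q6}.

{q2, q3, q6}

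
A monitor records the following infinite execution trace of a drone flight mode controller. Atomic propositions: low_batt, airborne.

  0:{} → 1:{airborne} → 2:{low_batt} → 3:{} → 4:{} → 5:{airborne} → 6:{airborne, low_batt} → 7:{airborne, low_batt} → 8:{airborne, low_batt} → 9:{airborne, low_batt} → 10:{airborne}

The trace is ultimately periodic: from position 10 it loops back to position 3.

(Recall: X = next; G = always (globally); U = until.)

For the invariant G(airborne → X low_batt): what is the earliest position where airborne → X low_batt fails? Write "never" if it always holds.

Check airborne → X low_batt at each position in order: 0 ✓, 1 ✓, 2 ✓, 3 ✓, 4 ✓, 5 ✓, 6 ✓, 7 ✓, 8 ✓.
At position 9 the labels are {airborne, low_batt} and the next position 10 has {airborne}, so airborne → X low_batt is false there. This is the first violation.

9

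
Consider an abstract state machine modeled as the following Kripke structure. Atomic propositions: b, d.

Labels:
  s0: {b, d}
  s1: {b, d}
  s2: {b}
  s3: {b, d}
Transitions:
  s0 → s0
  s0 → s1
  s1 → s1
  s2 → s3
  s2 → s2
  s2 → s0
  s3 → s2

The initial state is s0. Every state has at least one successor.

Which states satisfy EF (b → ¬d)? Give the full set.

{s2, s3}

States satisfying b → ¬d: {s2}.
States satisfying EF (b → ¬d): {s2, s3}.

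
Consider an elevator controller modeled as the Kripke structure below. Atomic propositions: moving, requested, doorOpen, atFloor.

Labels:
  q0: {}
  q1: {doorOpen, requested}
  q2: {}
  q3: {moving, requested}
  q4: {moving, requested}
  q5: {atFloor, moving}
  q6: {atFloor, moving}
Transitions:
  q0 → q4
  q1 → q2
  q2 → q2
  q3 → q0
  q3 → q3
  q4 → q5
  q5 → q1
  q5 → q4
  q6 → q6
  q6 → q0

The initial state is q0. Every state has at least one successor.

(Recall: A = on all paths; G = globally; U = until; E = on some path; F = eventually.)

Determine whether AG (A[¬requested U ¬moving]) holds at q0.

Violated

States satisfying A[¬requested U ¬moving]: {q0, q1, q2}.
States satisfying AG (A[¬requested U ¬moving]): {q1, q2}.
q4 is reachable from q0 and violates A[¬requested U ¬moving], so AG fails at q0.
q0 ∉ Sat(AG (A[¬requested U ¬moving])).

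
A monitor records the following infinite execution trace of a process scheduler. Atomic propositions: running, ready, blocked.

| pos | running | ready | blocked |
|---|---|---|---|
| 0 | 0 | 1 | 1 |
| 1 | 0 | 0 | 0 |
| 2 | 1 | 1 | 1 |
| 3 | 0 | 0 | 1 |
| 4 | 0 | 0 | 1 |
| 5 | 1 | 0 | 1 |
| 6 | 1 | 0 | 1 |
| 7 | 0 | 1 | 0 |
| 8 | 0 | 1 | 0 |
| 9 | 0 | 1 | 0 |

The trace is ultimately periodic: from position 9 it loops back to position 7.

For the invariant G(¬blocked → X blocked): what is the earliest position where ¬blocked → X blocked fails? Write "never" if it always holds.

Check ¬blocked → X blocked at each position in order: 0 ✓, 1 ✓, 2 ✓, 3 ✓, 4 ✓, 5 ✓, 6 ✓.
At position 7 the labels are {ready} and the next position 8 has {ready}, so ¬blocked → X blocked is false there. This is the first violation.

7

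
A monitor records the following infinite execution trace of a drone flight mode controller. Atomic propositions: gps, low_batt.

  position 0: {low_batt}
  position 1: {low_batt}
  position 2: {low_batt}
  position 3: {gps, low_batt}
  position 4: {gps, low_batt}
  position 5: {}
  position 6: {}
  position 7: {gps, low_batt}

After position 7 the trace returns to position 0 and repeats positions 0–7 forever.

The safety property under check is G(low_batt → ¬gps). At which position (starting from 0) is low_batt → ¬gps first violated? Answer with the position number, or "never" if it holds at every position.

3

Check low_batt → ¬gps at each position in order: 0 ✓, 1 ✓, 2 ✓.
At position 3 the labels are {gps, low_batt}, so low_batt → ¬gps is false there. This is the first violation.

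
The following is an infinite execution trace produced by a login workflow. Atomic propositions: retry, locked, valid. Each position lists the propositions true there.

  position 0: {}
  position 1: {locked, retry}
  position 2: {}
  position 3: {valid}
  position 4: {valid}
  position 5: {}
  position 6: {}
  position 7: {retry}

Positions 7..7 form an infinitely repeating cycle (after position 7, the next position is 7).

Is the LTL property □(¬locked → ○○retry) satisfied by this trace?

Violated

¬locked → ○○retry must hold at every position from 0 onward. It fails at position 0, so □(¬locked → ○○retry) is false.
Positions where ¬locked holds: 0, 2, 3, 4, 5, 6, 7.
Check ○○retry at each: 0→fails, 2→fails, 3→fails, 4→fails, 5→ok, 6→ok, 7→ok.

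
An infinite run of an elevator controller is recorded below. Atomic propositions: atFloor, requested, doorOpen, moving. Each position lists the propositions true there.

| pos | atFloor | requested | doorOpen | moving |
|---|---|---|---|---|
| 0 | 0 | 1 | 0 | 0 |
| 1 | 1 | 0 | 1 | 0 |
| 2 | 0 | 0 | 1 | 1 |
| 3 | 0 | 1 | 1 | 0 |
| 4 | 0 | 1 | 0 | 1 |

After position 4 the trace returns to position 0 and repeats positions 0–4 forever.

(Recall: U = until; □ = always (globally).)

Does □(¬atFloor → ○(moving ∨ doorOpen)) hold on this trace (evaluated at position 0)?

¬atFloor → ○(moving ∨ doorOpen) must hold at every position from 0 onward. It fails at position 4, so □(¬atFloor → ○(moving ∨ doorOpen)) is false.
Positions where ¬atFloor holds: 0, 2, 3, 4.
Check ○(moving ∨ doorOpen) at each: 0→ok, 2→ok, 3→ok, 4→fails.

Violated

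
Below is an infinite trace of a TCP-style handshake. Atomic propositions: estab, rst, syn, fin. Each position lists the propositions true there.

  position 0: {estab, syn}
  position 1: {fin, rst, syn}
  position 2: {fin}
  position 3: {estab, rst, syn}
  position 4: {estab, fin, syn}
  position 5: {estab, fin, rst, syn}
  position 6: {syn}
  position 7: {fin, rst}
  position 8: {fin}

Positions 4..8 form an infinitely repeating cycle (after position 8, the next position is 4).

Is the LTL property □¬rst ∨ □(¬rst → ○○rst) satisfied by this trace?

¬rst must hold at every position from 0 onward. It fails at position 1, so □¬rst is false.
¬rst → ○○rst must hold at every position from 0 onward. It fails at position 0, so □(¬rst → ○○rst) is false.
Positions where ¬rst holds: 0, 2, 4, 6, 8.
Check ○○rst at each: 0→fails, 2→fails, 4→fails, 6→fails, 8→ok.
At position 0: □¬rst is false; □(¬rst → ○○rst) is false; so □¬rst ∨ □(¬rst → ○○rst) is false.

No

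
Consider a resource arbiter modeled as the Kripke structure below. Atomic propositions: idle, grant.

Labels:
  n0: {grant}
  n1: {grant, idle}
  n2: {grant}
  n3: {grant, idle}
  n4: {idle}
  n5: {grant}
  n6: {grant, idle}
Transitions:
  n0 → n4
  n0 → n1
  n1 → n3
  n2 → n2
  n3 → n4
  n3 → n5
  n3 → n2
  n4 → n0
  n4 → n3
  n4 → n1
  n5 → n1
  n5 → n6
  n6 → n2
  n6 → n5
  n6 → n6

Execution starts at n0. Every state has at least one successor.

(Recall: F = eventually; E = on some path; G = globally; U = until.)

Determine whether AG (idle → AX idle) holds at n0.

No

States satisfying idle → AX idle: {n0, n1, n2, n5}.
States satisfying AG (idle → AX idle): {n2}.
n3 is reachable from n0 and violates idle → AX idle, so AG fails at n0.
n0 ∉ Sat(AG (idle → AX idle)).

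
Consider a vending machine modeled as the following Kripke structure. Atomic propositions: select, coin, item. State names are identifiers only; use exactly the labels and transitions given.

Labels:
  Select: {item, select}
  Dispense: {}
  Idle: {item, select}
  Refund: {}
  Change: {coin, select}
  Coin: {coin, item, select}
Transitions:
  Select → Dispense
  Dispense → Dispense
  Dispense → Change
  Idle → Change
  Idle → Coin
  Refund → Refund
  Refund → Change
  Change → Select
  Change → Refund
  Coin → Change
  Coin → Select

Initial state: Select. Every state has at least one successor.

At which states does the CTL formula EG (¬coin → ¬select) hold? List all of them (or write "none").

{Dispense, Refund, Change, Coin}

States satisfying ¬coin → ¬select: {Dispense, Refund, Change, Coin}.
States satisfying EG (¬coin → ¬select): {Dispense, Refund, Change, Coin}.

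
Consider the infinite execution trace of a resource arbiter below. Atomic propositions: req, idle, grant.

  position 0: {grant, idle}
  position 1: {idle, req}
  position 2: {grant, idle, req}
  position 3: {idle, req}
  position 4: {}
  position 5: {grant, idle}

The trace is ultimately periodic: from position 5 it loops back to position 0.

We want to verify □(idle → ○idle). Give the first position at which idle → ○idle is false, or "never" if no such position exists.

3

Check idle → ○idle at each position in order: 0 ✓, 1 ✓, 2 ✓.
At position 3 the labels are {idle, req} and the next position 4 has {}, so idle → ○idle is false there. This is the first violation.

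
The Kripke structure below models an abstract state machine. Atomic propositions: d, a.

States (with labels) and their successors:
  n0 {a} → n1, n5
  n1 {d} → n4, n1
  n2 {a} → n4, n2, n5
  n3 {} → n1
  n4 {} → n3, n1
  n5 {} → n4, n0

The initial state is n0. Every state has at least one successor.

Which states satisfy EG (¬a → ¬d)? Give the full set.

States satisfying ¬a → ¬d: {n0, n2, n3, n4, n5}.
States satisfying EG (¬a → ¬d): {n0, n2, n5}.

{n0, n2, n5}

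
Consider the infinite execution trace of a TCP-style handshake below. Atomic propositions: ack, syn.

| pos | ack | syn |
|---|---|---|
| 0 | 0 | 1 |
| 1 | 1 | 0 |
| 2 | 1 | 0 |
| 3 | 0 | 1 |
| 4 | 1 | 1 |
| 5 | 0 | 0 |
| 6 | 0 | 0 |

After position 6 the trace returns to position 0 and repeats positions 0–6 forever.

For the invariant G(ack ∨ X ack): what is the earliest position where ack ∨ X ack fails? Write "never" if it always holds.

Check ack ∨ X ack at each position in order: 0 ✓, 1 ✓, 2 ✓, 3 ✓, 4 ✓.
At position 5 the labels are {} and the next position 6 has {}, so ack ∨ X ack is false there. This is the first violation.

5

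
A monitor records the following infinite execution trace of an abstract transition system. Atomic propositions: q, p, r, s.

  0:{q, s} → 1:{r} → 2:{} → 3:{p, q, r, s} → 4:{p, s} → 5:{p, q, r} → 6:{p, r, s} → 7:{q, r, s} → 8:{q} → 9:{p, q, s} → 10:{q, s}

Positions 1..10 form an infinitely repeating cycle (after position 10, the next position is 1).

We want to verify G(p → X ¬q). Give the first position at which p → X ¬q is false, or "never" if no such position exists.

4

Check p → X ¬q at each position in order: 0 ✓, 1 ✓, 2 ✓, 3 ✓.
At position 4 the labels are {p, s} and the next position 5 has {p, q, r}, so p → X ¬q is false there. This is the first violation.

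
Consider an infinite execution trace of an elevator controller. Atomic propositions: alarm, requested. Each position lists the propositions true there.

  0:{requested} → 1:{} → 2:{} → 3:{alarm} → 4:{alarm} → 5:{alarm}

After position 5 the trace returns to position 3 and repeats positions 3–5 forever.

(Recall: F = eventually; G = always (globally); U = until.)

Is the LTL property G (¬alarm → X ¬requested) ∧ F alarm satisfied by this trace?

¬alarm → X ¬requested holds at every position 0..5, and those are all positions ever visited, so G (¬alarm → X ¬requested) holds.
Positions where ¬alarm holds: 0, 1, 2.
Check X ¬requested at each: 0→ok, 1→ok, 2→ok.
alarm holds at position 3, which is reachable from 0, so F alarm holds.
At position 0: G (¬alarm → X ¬requested) is true; F alarm is true; so G (¬alarm → X ¬requested) ∧ F alarm is true.

Satisfied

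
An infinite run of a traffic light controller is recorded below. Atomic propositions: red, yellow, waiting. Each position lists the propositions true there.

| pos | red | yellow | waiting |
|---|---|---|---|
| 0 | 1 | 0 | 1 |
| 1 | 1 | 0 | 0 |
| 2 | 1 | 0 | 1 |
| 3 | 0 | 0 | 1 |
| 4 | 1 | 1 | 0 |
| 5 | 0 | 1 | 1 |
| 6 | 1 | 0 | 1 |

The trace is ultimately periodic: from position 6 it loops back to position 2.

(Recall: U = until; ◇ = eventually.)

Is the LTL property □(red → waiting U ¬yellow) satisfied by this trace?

Does not hold

red → waiting U ¬yellow must hold at every position from 0 onward. It fails at position 4, so □(red → waiting U ¬yellow) is false.
Positions where red holds: 0, 1, 2, 4, 6.
Check waiting U ¬yellow at each: 0→ok, 1→ok, 2→ok, 4→fails, 6→ok.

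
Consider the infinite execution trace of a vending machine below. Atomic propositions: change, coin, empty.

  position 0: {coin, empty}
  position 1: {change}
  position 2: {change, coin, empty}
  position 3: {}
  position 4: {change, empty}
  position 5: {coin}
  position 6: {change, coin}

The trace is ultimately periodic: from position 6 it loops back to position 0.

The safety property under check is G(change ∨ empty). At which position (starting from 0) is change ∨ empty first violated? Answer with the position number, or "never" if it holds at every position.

Check change ∨ empty at each position in order: 0 ✓, 1 ✓, 2 ✓.
At position 3 the labels are {}, so change ∨ empty is false there. This is the first violation.

3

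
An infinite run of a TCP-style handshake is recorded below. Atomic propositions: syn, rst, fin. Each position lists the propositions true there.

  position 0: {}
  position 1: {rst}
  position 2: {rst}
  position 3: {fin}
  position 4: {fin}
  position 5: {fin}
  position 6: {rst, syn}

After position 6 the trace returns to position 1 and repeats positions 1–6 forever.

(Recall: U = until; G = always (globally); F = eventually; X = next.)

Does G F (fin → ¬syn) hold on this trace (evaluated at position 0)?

Satisfied

F (fin → ¬syn) holds at every position 0..6, and those are all positions ever visited, so G F (fin → ¬syn) holds.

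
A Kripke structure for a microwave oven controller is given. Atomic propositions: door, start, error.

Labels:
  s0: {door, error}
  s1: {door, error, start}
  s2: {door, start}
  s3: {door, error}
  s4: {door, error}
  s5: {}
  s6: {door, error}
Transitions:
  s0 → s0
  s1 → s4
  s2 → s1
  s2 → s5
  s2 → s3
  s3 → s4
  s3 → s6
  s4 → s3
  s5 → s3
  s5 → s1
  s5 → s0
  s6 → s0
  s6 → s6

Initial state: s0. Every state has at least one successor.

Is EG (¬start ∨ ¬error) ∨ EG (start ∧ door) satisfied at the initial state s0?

States satisfying ¬start ∨ ¬error: {s0, s2, s3, s4, s5, s6}.
States satisfying EG (¬start ∨ ¬error): {s0, s2, s3, s4, s5, s6}.
States satisfying start ∧ door: {s1, s2}.
States satisfying EG (start ∧ door): ∅.
States satisfying EG (¬start ∨ ¬error) ∨ EG (start ∧ door): {s0, s2, s3, s4, s5, s6}.
s0 ∈ Sat(EG (¬start ∨ ¬error) ∨ EG (start ∧ door)).

Holds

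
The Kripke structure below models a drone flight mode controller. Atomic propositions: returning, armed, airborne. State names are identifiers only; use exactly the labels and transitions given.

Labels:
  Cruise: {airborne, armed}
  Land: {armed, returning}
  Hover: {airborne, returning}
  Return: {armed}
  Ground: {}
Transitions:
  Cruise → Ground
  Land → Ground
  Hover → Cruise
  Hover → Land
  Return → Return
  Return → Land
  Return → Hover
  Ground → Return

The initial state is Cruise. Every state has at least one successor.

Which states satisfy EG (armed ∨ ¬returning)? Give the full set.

States satisfying armed ∨ ¬returning: {Cruise, Land, Return, Ground}.
States satisfying EG (armed ∨ ¬returning): {Cruise, Land, Return, Ground}.

{Cruise, Land, Return, Ground}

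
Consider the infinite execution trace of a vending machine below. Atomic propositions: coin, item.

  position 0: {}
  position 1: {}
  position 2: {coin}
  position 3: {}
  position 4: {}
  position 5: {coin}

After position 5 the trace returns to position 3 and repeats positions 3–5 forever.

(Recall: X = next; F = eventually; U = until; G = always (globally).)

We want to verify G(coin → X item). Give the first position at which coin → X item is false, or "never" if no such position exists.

Check coin → X item at each position in order: 0 ✓, 1 ✓.
At position 2 the labels are {coin} and the next position 3 has {}, so coin → X item is false there. This is the first violation.

2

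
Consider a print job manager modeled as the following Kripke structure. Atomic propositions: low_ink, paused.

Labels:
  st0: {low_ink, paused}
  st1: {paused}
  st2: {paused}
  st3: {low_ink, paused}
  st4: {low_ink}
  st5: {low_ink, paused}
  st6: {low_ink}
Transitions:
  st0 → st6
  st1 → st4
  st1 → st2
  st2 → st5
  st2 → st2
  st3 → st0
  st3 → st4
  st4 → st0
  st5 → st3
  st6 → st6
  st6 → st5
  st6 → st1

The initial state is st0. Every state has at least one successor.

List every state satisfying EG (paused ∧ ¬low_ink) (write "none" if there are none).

States satisfying paused ∧ ¬low_ink: {st1, st2}.
States satisfying EG (paused ∧ ¬low_ink): {st1, st2}.

{st1, st2}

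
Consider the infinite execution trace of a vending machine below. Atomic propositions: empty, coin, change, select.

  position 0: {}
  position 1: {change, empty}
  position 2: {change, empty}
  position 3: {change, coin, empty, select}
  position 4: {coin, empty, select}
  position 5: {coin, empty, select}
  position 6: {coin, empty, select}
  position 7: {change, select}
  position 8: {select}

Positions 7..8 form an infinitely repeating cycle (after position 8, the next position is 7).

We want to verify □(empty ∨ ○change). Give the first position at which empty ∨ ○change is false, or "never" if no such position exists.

7

Check empty ∨ ○change at each position in order: 0 ✓, 1 ✓, 2 ✓, 3 ✓, 4 ✓, 5 ✓, 6 ✓.
At position 7 the labels are {change, select} and the next position 8 has {select}, so empty ∨ ○change is false there. This is the first violation.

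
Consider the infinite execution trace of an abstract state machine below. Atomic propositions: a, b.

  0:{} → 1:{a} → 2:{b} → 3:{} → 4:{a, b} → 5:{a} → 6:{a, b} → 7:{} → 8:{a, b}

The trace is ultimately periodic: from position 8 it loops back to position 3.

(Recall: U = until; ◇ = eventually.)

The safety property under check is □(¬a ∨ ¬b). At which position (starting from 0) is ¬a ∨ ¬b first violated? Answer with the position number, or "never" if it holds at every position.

4

Check ¬a ∨ ¬b at each position in order: 0 ✓, 1 ✓, 2 ✓, 3 ✓.
At position 4 the labels are {a, b}, so ¬a ∨ ¬b is false there. This is the first violation.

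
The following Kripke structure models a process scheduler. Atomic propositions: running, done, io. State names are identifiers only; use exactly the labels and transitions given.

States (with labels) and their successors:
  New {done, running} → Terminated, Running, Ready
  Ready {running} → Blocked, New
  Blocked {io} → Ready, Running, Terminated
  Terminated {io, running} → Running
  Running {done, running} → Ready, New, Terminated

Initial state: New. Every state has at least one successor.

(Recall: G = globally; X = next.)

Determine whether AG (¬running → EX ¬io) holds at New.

Satisfied

States satisfying ¬running → EX ¬io: {New, Ready, Blocked, Terminated, Running}.
States satisfying AG (¬running → EX ¬io): {New, Ready, Blocked, Terminated, Running}.
Every state reachable from New satisfies ¬running → EX ¬io.
New ∈ Sat(AG (¬running → EX ¬io)).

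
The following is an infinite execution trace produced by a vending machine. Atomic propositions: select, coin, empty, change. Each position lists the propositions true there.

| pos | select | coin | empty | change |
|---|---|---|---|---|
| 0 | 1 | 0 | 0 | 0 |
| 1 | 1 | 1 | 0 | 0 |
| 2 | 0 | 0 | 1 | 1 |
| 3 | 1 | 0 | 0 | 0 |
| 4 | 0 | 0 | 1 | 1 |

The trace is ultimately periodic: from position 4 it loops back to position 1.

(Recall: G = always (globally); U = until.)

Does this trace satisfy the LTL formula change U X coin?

Holds

Walking from position 0: X coin first holds at position 0, and change holds at every earlier position along the way, so change U X coin holds.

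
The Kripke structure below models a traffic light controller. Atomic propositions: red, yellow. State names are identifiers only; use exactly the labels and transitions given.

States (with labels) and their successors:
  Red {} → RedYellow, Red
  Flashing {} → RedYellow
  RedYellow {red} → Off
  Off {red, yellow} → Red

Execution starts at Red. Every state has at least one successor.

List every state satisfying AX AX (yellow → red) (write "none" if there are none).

{Red, Flashing, RedYellow, Off}

States satisfying AX (yellow → red): {Red, Flashing, RedYellow, Off}.
States satisfying AX AX (yellow → red): {Red, Flashing, RedYellow, Off}.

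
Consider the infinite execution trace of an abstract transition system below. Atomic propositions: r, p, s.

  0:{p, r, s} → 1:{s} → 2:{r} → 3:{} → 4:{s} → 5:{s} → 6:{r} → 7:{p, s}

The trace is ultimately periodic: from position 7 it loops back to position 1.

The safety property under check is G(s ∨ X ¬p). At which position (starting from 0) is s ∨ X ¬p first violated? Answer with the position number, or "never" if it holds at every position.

6

Check s ∨ X ¬p at each position in order: 0 ✓, 1 ✓, 2 ✓, 3 ✓, 4 ✓, 5 ✓.
At position 6 the labels are {r} and the next position 7 has {p, s}, so s ∨ X ¬p is false there. This is the first violation.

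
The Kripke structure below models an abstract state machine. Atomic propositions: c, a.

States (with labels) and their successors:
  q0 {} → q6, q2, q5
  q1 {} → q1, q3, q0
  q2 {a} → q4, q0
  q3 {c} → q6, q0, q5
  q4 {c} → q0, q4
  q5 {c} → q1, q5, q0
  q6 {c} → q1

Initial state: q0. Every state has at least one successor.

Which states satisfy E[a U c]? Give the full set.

States satisfying a: {q2}.
States satisfying c: {q3, q4, q5, q6}.
States satisfying E[a U c]: {q2, q3, q4, q5, q6}.

{q2, q3, q4, q5, q6}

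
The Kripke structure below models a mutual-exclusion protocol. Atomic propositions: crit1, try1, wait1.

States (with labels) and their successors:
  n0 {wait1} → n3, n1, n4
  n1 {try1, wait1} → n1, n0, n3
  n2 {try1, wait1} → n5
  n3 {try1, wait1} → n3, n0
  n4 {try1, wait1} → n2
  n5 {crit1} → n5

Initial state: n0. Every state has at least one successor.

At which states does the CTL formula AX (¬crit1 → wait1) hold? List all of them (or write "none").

{n0, n1, n2, n3, n4, n5}

States satisfying ¬crit1 → wait1: {n0, n1, n2, n3, n4, n5}.
States satisfying AX (¬crit1 → wait1): {n0, n1, n2, n3, n4, n5}.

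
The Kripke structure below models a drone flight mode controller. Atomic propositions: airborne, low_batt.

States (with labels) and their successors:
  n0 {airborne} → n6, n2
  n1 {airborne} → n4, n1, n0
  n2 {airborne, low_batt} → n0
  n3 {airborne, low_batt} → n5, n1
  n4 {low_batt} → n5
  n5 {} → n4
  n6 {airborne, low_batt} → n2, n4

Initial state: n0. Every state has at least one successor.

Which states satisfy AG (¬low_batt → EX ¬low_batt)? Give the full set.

none

States satisfying ¬low_batt → EX ¬low_batt: {n1, n2, n3, n4, n6}.
States satisfying AG (¬low_batt → EX ¬low_batt): ∅.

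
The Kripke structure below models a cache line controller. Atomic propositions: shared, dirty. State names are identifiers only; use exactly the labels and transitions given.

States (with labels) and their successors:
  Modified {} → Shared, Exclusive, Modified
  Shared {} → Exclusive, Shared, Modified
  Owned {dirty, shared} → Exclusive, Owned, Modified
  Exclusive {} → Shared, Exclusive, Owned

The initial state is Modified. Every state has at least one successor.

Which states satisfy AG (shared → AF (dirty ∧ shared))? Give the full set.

{Modified, Shared, Owned, Exclusive}

States satisfying shared → AF (dirty ∧ shared): {Modified, Shared, Owned, Exclusive}.
States satisfying AG (shared → AF (dirty ∧ shared)): {Modified, Shared, Owned, Exclusive}.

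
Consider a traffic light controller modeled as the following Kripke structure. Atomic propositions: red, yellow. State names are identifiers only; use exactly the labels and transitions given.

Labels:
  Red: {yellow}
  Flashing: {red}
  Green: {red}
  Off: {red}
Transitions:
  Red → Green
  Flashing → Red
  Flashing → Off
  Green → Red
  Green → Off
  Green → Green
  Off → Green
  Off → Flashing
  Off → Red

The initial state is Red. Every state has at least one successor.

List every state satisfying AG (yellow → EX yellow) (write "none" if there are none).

none

States satisfying yellow → EX yellow: {Flashing, Green, Off}.
States satisfying AG (yellow → EX yellow): ∅.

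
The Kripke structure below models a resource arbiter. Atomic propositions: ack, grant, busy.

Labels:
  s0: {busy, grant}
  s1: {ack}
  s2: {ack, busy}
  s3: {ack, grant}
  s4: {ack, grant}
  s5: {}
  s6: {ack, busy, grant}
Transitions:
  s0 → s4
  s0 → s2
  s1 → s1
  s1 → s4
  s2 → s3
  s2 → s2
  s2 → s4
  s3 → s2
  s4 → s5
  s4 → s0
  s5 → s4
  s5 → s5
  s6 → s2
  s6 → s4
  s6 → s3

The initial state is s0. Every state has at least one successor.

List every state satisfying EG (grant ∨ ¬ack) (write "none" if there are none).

States satisfying grant ∨ ¬ack: {s0, s3, s4, s5, s6}.
States satisfying EG (grant ∨ ¬ack): {s0, s4, s5, s6}.

{s0, s4, s5, s6}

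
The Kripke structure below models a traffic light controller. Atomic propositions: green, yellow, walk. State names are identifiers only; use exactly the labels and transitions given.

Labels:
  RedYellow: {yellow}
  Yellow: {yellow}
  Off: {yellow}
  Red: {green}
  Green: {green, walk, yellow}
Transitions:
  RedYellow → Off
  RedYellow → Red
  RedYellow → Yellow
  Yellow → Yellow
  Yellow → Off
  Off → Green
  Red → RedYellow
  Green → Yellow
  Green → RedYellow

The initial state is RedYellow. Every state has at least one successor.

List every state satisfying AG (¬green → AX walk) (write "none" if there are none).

none

States satisfying ¬green → AX walk: {Off, Red, Green}.
States satisfying AG (¬green → AX walk): ∅.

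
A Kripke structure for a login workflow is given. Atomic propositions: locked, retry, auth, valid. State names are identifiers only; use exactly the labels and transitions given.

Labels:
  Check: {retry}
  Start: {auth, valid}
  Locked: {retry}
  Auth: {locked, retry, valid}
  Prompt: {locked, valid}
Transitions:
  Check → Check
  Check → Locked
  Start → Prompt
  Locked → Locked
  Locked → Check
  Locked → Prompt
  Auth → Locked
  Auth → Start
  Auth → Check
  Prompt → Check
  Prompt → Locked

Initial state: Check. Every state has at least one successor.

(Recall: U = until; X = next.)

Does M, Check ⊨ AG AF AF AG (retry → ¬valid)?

Holds

States satisfying AF AF AG (retry → ¬valid): {Check, Start, Locked, Auth, Prompt}.
States satisfying AG AF AF AG (retry → ¬valid): {Check, Start, Locked, Auth, Prompt}.
Every state reachable from Check satisfies AF AF AG (retry → ¬valid).
Check ∈ Sat(AG AF AF AG (retry → ¬valid)).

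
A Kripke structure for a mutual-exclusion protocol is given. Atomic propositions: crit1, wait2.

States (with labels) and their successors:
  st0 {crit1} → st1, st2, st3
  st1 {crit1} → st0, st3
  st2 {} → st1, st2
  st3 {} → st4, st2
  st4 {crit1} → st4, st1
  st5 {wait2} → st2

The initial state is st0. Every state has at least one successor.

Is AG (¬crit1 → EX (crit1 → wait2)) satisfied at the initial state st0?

Satisfied

States satisfying ¬crit1 → EX (crit1 → wait2): {st0, st1, st2, st3, st4, st5}.
States satisfying AG (¬crit1 → EX (crit1 → wait2)): {st0, st1, st2, st3, st4, st5}.
Every state reachable from st0 satisfies ¬crit1 → EX (crit1 → wait2).
st0 ∈ Sat(AG (¬crit1 → EX (crit1 → wait2))).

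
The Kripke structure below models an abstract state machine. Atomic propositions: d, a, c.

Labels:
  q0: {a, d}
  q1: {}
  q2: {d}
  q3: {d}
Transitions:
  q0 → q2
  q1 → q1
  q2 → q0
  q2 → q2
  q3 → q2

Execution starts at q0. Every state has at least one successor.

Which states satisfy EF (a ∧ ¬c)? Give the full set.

States satisfying a ∧ ¬c: {q0}.
States satisfying EF (a ∧ ¬c): {q0, q2, q3}.

{q0, q2, q3}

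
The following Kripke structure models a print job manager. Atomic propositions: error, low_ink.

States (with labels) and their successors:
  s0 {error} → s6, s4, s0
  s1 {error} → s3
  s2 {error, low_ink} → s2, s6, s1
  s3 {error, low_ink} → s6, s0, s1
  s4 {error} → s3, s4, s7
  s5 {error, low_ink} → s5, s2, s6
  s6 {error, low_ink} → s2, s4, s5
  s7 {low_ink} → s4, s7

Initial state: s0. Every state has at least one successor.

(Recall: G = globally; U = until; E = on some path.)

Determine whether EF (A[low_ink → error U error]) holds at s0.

States satisfying A[low_ink → error U error]: {s0, s1, s2, s3, s4, s5, s6}.
States satisfying EF (A[low_ink → error U error]): {s0, s1, s2, s3, s4, s5, s6, s7}.
Some path from s0 reaches a state where A[low_ink → error U error] holds.
s0 ∈ Sat(EF (A[low_ink → error U error])).

Holds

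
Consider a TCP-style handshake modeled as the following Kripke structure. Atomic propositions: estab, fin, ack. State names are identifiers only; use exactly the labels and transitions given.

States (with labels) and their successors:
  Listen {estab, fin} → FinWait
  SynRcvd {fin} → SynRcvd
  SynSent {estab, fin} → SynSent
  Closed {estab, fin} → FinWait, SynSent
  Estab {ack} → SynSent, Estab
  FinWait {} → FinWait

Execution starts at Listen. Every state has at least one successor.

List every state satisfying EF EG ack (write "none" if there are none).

{Estab}

States satisfying EG ack: {Estab}.
States satisfying EF EG ack: {Estab}.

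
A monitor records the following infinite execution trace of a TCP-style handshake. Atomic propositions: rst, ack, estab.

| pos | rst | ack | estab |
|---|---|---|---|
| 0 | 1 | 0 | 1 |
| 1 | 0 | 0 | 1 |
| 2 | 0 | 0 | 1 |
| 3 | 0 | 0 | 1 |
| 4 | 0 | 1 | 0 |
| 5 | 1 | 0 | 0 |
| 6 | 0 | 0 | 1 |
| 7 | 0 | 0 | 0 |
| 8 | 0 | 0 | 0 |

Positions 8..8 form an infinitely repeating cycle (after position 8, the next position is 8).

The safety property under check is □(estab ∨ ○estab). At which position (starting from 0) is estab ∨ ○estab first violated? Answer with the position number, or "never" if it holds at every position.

Check estab ∨ ○estab at each position in order: 0 ✓, 1 ✓, 2 ✓, 3 ✓.
At position 4 the labels are {ack} and the next position 5 has {rst}, so estab ∨ ○estab is false there. This is the first violation.

4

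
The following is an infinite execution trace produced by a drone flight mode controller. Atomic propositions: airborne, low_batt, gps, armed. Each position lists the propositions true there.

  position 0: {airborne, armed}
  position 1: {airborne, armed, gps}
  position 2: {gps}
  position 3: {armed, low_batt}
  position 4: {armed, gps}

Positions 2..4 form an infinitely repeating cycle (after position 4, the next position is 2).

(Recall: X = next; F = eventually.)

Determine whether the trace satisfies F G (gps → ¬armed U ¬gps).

G (gps → ¬armed U ¬gps) is false at every position 0..4, so it never becomes true and F G (gps → ¬armed U ¬gps) fails.

Violated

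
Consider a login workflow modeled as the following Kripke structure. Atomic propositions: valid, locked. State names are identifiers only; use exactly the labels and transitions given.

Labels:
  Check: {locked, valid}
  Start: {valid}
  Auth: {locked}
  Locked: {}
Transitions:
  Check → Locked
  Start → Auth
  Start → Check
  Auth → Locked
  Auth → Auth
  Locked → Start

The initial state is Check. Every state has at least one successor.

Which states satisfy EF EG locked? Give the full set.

States satisfying EG locked: {Auth}.
States satisfying EF EG locked: {Check, Start, Auth, Locked}.

{Check, Start, Auth, Locked}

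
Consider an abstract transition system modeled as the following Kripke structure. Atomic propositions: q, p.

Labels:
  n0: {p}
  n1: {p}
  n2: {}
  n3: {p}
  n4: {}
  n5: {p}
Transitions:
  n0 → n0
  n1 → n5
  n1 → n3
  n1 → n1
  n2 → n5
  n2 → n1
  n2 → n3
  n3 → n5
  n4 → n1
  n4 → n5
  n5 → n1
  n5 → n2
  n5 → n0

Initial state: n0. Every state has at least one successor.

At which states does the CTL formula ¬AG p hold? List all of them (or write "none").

States satisfying p: {n0, n1, n3, n5}.
States satisfying AG p: {n0}.
States satisfying ¬AG p: {n1, n2, n3, n4, n5}.

{n1, n2, n3, n4, n5}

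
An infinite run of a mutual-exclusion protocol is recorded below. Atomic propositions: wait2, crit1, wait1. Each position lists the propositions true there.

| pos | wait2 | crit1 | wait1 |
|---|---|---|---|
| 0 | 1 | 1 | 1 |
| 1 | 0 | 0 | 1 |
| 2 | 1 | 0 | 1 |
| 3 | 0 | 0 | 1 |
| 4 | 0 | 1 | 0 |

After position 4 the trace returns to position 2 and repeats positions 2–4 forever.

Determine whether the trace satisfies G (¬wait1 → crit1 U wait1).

¬wait1 → crit1 U wait1 holds at every position 0..4, and those are all positions ever visited, so G (¬wait1 → crit1 U wait1) holds.
Positions where ¬wait1 holds: 4.
Check crit1 U wait1 at each: 4→ok.

Yes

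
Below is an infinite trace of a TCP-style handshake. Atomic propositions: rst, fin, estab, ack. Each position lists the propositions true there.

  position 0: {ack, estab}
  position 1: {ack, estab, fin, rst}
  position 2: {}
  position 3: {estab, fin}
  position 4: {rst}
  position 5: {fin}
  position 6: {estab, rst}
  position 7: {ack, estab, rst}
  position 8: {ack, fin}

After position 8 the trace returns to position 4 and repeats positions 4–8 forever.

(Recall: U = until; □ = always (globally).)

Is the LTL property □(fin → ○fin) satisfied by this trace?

fin → ○fin must hold at every position from 0 onward. It fails at position 1, so □(fin → ○fin) is false.
Positions where fin holds: 1, 3, 5, 8.
Check ○fin at each: 1→fails, 3→fails, 5→fails, 8→fails.

No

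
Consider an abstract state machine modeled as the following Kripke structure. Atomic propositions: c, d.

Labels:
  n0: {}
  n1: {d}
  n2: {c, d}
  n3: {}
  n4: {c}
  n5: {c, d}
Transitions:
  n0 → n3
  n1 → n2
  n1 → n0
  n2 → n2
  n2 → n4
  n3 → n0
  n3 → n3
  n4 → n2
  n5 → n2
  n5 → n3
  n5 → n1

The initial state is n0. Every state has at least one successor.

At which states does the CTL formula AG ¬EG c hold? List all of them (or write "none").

States satisfying ¬EG c: {n0, n1, n3}.
States satisfying AG ¬EG c: {n0, n3}.

{n0, n3}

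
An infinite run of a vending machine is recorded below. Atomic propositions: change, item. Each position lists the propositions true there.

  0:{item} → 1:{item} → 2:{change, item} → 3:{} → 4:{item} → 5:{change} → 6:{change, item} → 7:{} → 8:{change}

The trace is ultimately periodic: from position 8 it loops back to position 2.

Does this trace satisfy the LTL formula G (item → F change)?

item → F change holds at every position 0..8, and those are all positions ever visited, so G (item → F change) holds.
Positions where item holds: 0, 1, 2, 4, 6.
Check F change at each: 0→ok, 1→ok, 2→ok, 4→ok, 6→ok.

Holds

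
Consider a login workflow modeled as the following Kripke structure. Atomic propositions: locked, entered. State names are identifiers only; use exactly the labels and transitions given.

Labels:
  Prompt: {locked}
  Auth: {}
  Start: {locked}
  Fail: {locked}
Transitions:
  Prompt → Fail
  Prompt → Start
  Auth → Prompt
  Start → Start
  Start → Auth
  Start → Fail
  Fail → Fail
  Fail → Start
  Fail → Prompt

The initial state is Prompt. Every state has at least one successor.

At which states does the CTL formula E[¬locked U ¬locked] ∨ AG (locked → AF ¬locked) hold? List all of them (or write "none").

States satisfying ¬locked: {Auth}.
States satisfying E[¬locked U ¬locked]: {Auth}.
States satisfying locked → AF ¬locked: {Auth}.
States satisfying AG (locked → AF ¬locked): ∅.
States satisfying E[¬locked U ¬locked] ∨ AG (locked → AF ¬locked): {Auth}.

{Auth}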